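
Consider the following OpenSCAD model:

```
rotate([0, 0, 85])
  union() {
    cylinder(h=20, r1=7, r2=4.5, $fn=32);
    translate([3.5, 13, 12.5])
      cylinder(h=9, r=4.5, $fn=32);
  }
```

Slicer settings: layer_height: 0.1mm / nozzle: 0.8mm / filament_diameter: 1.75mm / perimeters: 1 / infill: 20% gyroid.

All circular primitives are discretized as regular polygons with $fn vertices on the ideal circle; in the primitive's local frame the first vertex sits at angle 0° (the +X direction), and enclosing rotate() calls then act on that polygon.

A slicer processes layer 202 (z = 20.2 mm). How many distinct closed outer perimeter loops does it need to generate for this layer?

1

At z = 20.2 mm: the cone is absent (z outside [0, 20]); the r=4.5 cylinder at (3.5, 13) contributes a regular 32-gon of circumradius 4.5; Taking the union: only the r=4.5 cylinder at (3.5, 13) is present, so the union is just that shape — 1 connected region; (whole slice rotated 85° about Z — lengths, areas and connectivity unchanged). The result has 1 disconnected region.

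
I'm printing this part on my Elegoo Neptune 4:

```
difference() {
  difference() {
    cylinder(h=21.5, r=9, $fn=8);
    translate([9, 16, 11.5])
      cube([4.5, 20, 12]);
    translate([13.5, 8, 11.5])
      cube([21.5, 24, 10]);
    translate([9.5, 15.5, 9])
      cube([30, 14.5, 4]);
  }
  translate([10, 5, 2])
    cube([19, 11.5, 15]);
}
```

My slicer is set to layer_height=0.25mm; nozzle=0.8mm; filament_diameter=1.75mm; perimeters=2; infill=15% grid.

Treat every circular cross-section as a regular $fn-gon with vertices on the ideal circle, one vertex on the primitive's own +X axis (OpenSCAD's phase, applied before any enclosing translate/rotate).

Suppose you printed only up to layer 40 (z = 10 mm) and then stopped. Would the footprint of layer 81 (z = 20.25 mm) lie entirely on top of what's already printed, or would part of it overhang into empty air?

Compare the two slices. At z = 10: the cylinder: section is a regular 8-gon, circumradius r=9 (area = (8/2)·9.000²·sin(360°/8) = 229.10 mm²); the cube at (9, 16) is absent (z outside [11.5, 23.5]); the cube at (13.5, 8) is not intersected at this z (z outside [11.5, 21.5]); the cube at (9.5, 15.5) (footprint 30×14.5) is included at this height (area 435.00 mm²); Taking the first minus the rest: starting from the r=9 cylinder (229.10 mm²), the 30×14.5 cube at (9.5, 15.5) misses the remaining region (no effect) — area = 229.10 mm²; the cube at (10, 5) (footprint 19×11.5) is included at this height (area 218.50 mm²); Taking the first minus the rest: starting from that combined region (229.10 mm²), the 19×11.5 cube at (10, 5) misses the remaining region (no effect) — area = 229.10 mm². At z = 20.25: the cylinder: section is a regular 8-gon, circumradius r=9 (area = (8/2)·9.000²·sin(360°/8) = 229.10 mm²); the cube at (9, 16) is present — its section is the full 4.5×20 rectangle (area 90.00 mm²); the cube at (13.5, 8) (footprint 21.5×24) is included at this height (area 516.00 mm²); the cube at (9.5, 15.5) is absent (z outside [9, 13]); Subtracting the remaining from the first: starting from the r=9 cylinder (229.10 mm²), the 4.5×20 cube at (9, 16) misses the remaining region (no effect); the 21.5×24 cube at (13.5, 8) misses the remaining region (no effect) — area = 229.10 mm²; the cube at (10, 5) does not reach this height (z outside [2, 17]); After the difference (first − rest): none of the subtracted shapes is present at this height, so the result so far is unchanged — area = 229.10 mm². Checking containment: the cross-section at z = 20.25 is a subset of the cross-section at z = 10.

entirely on top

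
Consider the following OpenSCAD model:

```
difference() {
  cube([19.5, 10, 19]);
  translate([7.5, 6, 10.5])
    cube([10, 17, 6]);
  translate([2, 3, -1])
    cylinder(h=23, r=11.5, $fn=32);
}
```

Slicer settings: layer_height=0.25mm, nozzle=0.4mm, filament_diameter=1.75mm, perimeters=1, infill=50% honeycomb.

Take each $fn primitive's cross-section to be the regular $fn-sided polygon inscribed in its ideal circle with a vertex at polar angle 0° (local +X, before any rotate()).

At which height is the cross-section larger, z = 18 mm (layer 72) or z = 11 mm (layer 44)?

layer 72 (z = 18 mm)

Layer 72 (z = 18): the 19.5×10 cube contributes its full rectangle (area 195.00 mm²); the cube at (7.5, 6) does not reach this height (z outside [10.5, 16.5]); the r=11.5 cylinder at (2, 3) gives a regular 32-gon of circumradius 11.5 (constant along its height) (area = (32/2)·11.500²·sin(360°/32) = 412.81 mm²); After the difference (first − rest): starting from the 19.5×10 cube (195.00 mm²), the r=11.5 cylinder at (2, 3) partially overlaps it — only the 128.93 mm² overlap (of its 412.81 mm²) is removed, clipping the outline — area = 66.07 mm². So its area = 66.07 mm². Layer 44 (z = 11): the cube (footprint 19.5×10) is included at this height (area 195.00 mm²); the 10×17 cube at (7.5, 6) contributes its full rectangle (area 170.00 mm²); the cylinder at (2, 3): section is a regular 32-gon, circumradius r=11.5 (area = (32/2)·11.500²·sin(360°/32) = 412.81 mm²); Subtracting the remaining from the first: starting from the 19.5×10 cube (195.00 mm²), the 10×17 cube at (7.5, 6) partially overlaps it — only the 40.00 mm² overlap (of its 170.00 mm²) is removed, clipping the outline; the r=11.5 cylinder at (2, 3) partially overlaps it — only the 110.00 mm² overlap (of its 412.81 mm²) is removed, clipping the outline — area = 45.00 mm². So its area = 45.00 mm². Layer 72 is larger (66.07 vs 45.00 mm²).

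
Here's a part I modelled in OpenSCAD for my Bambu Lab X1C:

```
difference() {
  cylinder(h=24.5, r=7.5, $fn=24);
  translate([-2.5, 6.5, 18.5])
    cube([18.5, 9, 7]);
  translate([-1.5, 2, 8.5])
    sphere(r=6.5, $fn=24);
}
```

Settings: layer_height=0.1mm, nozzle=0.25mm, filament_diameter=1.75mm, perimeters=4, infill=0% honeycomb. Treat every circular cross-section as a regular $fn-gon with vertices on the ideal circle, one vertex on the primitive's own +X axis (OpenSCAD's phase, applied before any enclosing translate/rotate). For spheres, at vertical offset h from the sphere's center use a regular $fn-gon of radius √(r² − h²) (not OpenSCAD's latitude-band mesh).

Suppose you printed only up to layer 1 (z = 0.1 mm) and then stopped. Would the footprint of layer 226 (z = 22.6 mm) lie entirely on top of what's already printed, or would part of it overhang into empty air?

Compare the two slices. At z = 0.1: the r=7.5 cylinder gives a regular 24-gon of circumradius 7.5 (constant along its height) (area = (24/2)·7.500²·sin(360°/24) = 174.70 mm²); the cube at (-2.5, 6.5) does not reach this height (z outside [18.5, 25.5]); the sphere at (-1.5, 2) does not reach this height (|z−center|=8.400 > r=6.5); After the difference (first − rest): none of the subtracted shapes is present at this height, so the r=7.5 cylinder is unchanged — area = 174.70 mm². At z = 22.6: the r=7.5 cylinder gives a regular 24-gon of circumradius 7.5 (constant along its height) (area = (24/2)·7.500²·sin(360°/24) = 174.70 mm²); the cube at (-2.5, 6.5) (footprint 18.5×9) is included at this height (area 166.50 mm²); the sphere at (-1.5, 2) is absent (|z−center|=14.100 > r=6.5); Taking the first minus the rest: starting from the r=7.5 cylinder (174.70 mm²), the 18.5×9 cube at (-2.5, 6.5) partially overlaps it — only the 4.41 mm² overlap (of its 166.50 mm²) is removed, clipping the outline — area = 170.30 mm². Checking containment: the cross-section at z = 22.6 is a subset of the cross-section at z = 0.1.

entirely on top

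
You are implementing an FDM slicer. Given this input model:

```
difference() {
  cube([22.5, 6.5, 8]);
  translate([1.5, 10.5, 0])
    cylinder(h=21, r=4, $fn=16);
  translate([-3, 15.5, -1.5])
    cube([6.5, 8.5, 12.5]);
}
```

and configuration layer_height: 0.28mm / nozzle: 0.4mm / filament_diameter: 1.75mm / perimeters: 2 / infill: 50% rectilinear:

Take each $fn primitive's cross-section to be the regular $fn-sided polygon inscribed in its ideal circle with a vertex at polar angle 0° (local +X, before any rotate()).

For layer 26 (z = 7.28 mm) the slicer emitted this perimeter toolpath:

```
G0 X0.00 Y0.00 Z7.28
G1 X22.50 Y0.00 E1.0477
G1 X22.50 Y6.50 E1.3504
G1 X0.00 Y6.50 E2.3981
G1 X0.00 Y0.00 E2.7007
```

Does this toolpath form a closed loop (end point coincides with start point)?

Start point (G0): (0.00, 0.00). End point (last G1): the path returns to the start — closed.

yes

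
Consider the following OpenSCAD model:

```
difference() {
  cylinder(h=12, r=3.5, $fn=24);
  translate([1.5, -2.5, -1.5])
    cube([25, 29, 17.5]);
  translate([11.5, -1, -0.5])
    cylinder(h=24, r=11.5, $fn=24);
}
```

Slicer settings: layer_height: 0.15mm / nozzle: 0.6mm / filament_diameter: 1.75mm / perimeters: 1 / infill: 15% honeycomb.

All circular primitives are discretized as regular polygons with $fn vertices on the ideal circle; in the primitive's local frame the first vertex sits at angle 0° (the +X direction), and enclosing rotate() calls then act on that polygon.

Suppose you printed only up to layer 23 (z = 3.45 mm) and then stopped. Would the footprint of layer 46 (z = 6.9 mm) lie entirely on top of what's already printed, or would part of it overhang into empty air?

Compare the two slices. At z = 3.45: the r=3.5 cylinder contributes a regular 24-gon of circumradius 3.5 (area = (24/2)·3.500²·sin(360°/24) = 38.05 mm²); the 25×29 cube at (1.5, -2.5) contributes its full rectangle (area 725.00 mm²); the r=11.5 cylinder at (11.5, -1) gives a regular 24-gon of circumradius 11.5 (constant along its height) (area = (24/2)·11.500²·sin(360°/24) = 410.75 mm²); After the difference (first − rest): starting from the r=3.5 cylinder (38.05 mm²), the 25×29 cube at (1.5, -2.5) partially overlaps it — only the 8.59 mm² overlap (of its 725.00 mm²) is removed, clipping the outline; the r=11.5 cylinder at (11.5, -1) partially overlaps it — only the 8.43 mm² overlap (of its 410.75 mm²) is removed, clipping the outline — area = 21.02 mm². At z = 6.9: the r=3.5 cylinder gives a regular 24-gon of circumradius 3.5 (constant along its height) (area = (24/2)·3.500²·sin(360°/24) = 38.05 mm²); the cube at (1.5, -2.5) (footprint 25×29) is included at this height (area 725.00 mm²); the r=11.5 cylinder at (11.5, -1) contributes a regular 24-gon of circumradius 11.5 (area = (24/2)·11.500²·sin(360°/24) = 410.75 mm²); Taking the first minus the rest: starting from the r=3.5 cylinder (38.05 mm²), the 25×29 cube at (1.5, -2.5) partially overlaps it — only the 8.59 mm² overlap (of its 725.00 mm²) is removed, clipping the outline; the r=11.5 cylinder at (11.5, -1) partially overlaps it — only the 8.43 mm² overlap (of its 410.75 mm²) is removed, clipping the outline — area = 21.02 mm². Checking containment: the cross-section at z = 6.9 is a subset of the cross-section at z = 3.45.

entirely on top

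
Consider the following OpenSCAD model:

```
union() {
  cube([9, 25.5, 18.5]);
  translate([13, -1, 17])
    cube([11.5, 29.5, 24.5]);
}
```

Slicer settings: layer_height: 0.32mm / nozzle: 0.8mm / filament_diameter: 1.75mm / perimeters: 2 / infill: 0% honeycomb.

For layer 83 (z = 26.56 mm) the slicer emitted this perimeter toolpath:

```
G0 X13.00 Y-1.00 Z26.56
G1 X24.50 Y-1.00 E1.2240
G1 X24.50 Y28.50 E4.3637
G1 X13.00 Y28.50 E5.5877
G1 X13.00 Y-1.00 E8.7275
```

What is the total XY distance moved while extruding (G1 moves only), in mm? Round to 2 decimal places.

82.00 mm

Sum the Euclidean lengths of each G1 segment: total = 82.00 mm.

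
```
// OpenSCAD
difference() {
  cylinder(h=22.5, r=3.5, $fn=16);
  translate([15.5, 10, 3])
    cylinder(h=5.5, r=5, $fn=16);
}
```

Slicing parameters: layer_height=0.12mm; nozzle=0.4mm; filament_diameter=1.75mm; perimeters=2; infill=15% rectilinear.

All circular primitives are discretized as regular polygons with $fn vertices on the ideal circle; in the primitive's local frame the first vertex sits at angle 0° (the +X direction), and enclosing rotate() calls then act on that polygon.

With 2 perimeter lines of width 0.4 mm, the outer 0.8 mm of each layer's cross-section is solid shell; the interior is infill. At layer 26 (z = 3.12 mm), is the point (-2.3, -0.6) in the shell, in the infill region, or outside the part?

At z = 3.12 mm: the cylinder: section is a regular 16-gon, circumradius r=3.5; the r=5 cylinder at (15.5, 10) contributes a regular 16-gon of circumradius 5; Subtracting the remaining from the first: starting from the r=3.5 cylinder, the r=5 cylinder at (15.5, 10) misses the remaining region (no effect) — 1 connected region. Overall, the cross-section is a single solid region. The nearest boundary edge runs (-3.23, -1.34)→(-3.50, 0.00); distance from the point to it = 1.06 mm. The point is inside the cross-section and 1.06 mm from the nearest boundary — more than the 0.8 mm shell width (2 × 0.4), so it's in the infill interior.

infill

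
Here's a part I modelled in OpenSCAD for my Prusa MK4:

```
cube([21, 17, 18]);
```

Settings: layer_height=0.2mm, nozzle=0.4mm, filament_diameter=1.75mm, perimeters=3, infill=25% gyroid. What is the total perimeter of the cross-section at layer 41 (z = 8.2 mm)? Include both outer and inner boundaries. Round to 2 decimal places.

At z = 8.2 mm: the cube is present — its section is the full 21×17 rectangle (perimeter 76.00 mm). Overall, the cross-section is a single solid region. Total boundary length (outer) = 76.00 mm.

76.00 mm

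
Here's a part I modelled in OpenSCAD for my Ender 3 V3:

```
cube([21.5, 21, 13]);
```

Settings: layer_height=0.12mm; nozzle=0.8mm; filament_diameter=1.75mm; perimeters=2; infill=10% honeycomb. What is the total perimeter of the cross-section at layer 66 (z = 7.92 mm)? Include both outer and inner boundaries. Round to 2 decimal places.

85.00 mm

At z = 7.92 mm: the cube (footprint 21.5×21) is included at this height (perimeter 85.00 mm). Overall, the cross-section is a single solid region. Total boundary length (outer) = 85.00 mm.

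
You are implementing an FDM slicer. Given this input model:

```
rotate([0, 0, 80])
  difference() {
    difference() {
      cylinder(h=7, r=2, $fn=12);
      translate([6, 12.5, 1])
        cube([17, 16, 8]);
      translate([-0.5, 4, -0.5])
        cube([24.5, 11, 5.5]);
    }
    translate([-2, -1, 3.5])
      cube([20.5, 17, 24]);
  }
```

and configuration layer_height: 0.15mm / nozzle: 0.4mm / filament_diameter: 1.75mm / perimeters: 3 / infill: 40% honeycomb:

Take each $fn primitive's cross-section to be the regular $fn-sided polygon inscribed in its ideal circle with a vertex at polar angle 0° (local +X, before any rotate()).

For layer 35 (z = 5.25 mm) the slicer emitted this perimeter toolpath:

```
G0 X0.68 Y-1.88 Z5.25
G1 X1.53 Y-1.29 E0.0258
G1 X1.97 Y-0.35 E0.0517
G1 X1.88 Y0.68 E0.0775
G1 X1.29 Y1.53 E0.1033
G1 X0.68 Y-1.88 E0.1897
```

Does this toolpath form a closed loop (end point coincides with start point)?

Start point (G0): (0.68, -1.88). End point (last G1): the path returns to the start — closed.

yes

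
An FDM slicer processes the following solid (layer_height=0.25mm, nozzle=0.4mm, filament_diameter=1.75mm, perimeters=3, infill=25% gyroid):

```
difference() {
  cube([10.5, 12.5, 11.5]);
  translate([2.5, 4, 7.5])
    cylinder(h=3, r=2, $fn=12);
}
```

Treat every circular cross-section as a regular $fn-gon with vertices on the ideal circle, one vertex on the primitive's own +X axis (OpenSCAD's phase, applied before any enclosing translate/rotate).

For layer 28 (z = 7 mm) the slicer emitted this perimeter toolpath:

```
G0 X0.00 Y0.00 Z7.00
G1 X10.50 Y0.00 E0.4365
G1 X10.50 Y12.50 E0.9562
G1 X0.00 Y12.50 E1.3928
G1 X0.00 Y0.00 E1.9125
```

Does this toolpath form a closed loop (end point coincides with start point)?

yes

Start point (G0): (0.00, 0.00). End point (last G1): the path returns to the start — closed.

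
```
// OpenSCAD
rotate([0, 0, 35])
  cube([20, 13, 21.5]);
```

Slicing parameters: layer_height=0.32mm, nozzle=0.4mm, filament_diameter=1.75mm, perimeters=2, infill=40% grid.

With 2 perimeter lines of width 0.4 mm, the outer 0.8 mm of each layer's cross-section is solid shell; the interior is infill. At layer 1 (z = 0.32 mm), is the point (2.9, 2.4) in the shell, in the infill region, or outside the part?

At z = 0.32 mm: the cube is present — its section is the full 20×13 rectangle; (whole slice rotated 35° about Z — lengths, areas and connectivity unchanged). Overall, the cross-section is a single solid region. Undo the 35° rotation: the query point maps to (3.752, 0.303) in the un-rotated model frame. The nearest boundary edge runs (0.00, 0.00)→(20.00, 0.00); distance from the point to it = 0.30 mm. The point is inside the cross-section, 0.30 mm from the nearest boundary — within the 0.8 mm shell band (2 × 0.4).

shell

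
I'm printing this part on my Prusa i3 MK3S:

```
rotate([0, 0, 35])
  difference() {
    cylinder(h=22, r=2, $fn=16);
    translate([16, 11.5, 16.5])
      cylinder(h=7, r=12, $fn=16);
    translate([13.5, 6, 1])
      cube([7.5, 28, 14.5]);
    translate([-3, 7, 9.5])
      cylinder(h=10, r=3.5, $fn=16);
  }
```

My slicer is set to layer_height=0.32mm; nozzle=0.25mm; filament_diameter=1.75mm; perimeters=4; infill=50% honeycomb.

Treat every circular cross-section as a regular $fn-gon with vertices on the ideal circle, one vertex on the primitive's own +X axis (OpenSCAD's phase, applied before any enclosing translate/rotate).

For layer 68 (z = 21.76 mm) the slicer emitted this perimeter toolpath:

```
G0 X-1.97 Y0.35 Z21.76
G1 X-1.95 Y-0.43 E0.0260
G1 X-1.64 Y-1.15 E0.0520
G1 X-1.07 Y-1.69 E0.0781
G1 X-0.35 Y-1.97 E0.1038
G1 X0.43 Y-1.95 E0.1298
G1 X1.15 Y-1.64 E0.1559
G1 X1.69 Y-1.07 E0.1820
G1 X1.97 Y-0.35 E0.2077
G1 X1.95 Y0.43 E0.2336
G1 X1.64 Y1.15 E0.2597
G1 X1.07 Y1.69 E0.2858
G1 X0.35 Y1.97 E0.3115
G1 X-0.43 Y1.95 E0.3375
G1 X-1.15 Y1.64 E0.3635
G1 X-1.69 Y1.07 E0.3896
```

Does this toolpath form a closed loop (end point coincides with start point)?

no

Start point (G0): (-1.97, 0.35). End point (last G1): the path does not return to the start — open.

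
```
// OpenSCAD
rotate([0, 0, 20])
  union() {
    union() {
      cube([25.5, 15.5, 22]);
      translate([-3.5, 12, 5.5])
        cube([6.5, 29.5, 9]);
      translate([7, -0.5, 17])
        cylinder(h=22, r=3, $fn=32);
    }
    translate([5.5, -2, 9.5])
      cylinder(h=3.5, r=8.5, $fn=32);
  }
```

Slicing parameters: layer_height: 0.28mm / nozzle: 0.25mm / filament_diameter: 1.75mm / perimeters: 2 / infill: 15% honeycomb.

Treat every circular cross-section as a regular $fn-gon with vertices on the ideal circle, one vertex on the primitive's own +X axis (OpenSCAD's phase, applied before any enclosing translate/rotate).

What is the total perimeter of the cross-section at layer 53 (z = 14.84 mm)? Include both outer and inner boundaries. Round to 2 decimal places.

82.00 mm

At z = 14.84 mm: the cube (footprint 25.5×15.5) is included at this height (perimeter 82.00 mm); the cube at (-3.5, 12) is not intersected at this z (z outside [5.5, 14.5]); the cylinder at (7, -0.5) does not reach this height (z outside [17, 39]); Combining (union): only the 25.5×15.5 cube is present, so the union is just that shape — boundary = 82.00 mm; the cylinder at (5.5, -2) does not reach this height (z outside [9.5, 13]); Taking the union: only that combined region is present, so the union is just that shape — boundary = 82.00 mm; (rotated 20° about Z; rotation is an isometry so areas/perimeters/island counts are preserved). Overall, the cross-section is a single solid region. Total boundary length (outer) = 82.00 mm.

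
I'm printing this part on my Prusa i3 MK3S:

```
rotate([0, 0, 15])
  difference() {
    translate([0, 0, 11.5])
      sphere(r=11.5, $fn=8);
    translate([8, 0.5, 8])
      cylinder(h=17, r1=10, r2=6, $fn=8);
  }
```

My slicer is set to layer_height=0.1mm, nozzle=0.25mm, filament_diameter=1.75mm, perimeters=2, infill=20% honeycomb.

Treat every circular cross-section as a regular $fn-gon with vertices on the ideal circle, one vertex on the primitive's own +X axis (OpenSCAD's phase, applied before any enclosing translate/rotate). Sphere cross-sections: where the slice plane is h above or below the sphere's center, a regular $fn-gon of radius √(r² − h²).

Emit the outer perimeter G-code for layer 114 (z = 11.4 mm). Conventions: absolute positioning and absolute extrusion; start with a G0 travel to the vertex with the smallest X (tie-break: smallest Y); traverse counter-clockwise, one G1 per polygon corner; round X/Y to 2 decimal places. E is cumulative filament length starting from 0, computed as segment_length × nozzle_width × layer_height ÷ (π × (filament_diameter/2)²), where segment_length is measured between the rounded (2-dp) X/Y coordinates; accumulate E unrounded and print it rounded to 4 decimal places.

At z = 11.4 mm: the sphere: section is a regular 8-gon, circumradius = √(r²−h²) = √(11.5²−0.1²) = 11.500; the cone at (8, 0.5) contributes a regular 8-gon of circumradius 9.200 (interpolated between r1=10 and r2=6 at t=0.200); After the difference (first − rest): starting from the r=11.5 sphere, the cone at (8, 0.5) partially overlaps it — only the 147.69 mm² overlap (of its 239.40 mm²) is removed, clipping the outline — 1 connected region; (whole slice rotated 15° about Z — lengths, areas and connectivity unchanged). The outline is a single polygon with 10 vertices. Extrusion per mm of travel: 0.25 × 0.1 / (π × 0.875²) = 0.010394. Accumulating E over each segment gives final E = 0.7836.

G0 X-11.11 Y-2.98 Z11.40
G1 X-5.75 Y-9.96 E0.0915
G1 X2.98 Y-11.11 E0.1830
G1 X9.31 Y-6.25 E0.2659
G1 X3.00 Y-5.41 E0.3321
G1 X-1.29 Y0.17 E0.4053
G1 X-0.37 Y7.15 E0.4784
G1 X3.65 Y10.24 E0.5311
G1 X-2.98 Y11.11 E0.6006
G1 X-9.96 Y5.75 E0.6921
G1 X-11.11 Y-2.98 E0.7836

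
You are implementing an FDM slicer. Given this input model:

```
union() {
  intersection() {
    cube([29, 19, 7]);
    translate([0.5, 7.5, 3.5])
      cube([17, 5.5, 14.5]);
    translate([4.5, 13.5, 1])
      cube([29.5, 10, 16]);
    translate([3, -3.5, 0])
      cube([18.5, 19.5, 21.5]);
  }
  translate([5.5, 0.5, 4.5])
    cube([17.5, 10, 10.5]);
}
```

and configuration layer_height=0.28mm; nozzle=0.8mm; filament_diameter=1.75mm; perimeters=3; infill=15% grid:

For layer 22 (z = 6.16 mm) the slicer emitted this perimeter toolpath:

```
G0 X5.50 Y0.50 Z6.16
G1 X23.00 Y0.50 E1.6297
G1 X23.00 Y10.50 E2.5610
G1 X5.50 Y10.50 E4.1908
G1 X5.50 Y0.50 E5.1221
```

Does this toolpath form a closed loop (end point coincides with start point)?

yes

Start point (G0): (5.50, 0.50). End point (last G1): the path returns to the start — closed.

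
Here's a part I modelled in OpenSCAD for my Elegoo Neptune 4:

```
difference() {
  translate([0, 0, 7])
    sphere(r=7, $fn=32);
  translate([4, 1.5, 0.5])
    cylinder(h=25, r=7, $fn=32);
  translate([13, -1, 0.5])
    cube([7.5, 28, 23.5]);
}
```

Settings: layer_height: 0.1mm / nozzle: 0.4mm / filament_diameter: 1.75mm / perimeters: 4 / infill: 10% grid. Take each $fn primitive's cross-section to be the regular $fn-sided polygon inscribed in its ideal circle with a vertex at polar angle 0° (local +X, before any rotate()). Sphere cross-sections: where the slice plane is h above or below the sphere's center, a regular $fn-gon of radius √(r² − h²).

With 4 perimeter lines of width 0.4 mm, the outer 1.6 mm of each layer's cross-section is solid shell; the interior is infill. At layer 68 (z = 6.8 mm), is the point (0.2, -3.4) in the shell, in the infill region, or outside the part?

outside

At z = 6.8 mm: the sphere: section is a regular 32-gon, circumradius = √(r²−h²) = √(7²−0.2²) = 6.997; the cylinder at (4, 1.5): section is a regular 32-gon, circumradius r=7; the cube at (13, -1) (footprint 7.5×28) is included at this height; After the difference (first − rest): starting from the r=7 sphere, the r=7 cylinder at (4, 1.5) partially overlaps it — only the 94.23 mm² overlap (of its 152.95 mm²) is removed, clipping the outline; the 7.5×28 cube at (13, -1) misses the remaining region (no effect) — 1 connected region. Overall, the cross-section is a single solid region. The nearest boundary edge runs (-0.95, -3.45)→(0.11, -4.32); distance from the point to it = 0.77 mm. The point is not inside any of the regions above, so it lies outside the cross-section (0.77 mm from the nearest boundary).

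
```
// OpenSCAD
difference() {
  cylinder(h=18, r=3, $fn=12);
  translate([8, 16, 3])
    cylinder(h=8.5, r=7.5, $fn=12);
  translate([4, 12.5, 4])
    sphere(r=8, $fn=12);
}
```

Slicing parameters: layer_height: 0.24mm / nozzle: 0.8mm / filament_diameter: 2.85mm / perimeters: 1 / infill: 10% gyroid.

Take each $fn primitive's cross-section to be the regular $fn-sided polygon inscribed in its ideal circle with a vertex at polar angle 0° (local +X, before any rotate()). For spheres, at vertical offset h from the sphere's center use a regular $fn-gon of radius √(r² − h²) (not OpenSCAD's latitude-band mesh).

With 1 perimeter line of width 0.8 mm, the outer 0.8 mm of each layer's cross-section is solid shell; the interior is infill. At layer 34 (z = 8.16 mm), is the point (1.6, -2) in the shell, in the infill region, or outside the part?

At z = 8.16 mm: the r=3 cylinder gives a regular 12-gon of circumradius 3 (constant along its height); the cylinder at (8, 16): section is a regular 12-gon, circumradius r=7.5; the r=8 sphere at (4, 12.5) contributes a regular 12-gon of circumradius √(8²−4.16²) = 6.833; Subtracting the remaining from the first: starting from the r=3 cylinder, the r=7.5 cylinder at (8, 16) misses the remaining region (no effect); the r=8 sphere at (4, 12.5) misses the remaining region (no effect) — 1 connected region. Overall, the cross-section is a single solid region. The nearest boundary edge runs (2.60, -1.50)→(1.50, -2.60); distance from the point to it = 0.35 mm. The point is inside the cross-section, 0.35 mm from the nearest boundary — within the 0.8 mm shell band (1 × 0.8).

shell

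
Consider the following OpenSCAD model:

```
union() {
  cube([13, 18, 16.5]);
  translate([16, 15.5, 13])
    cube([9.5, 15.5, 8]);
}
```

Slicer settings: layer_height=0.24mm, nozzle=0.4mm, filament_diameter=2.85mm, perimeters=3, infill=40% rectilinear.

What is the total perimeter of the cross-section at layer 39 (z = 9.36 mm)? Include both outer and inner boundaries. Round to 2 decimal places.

At z = 9.36 mm: the 13×18 cube contributes its full rectangle (perimeter 62.00 mm); the cube at (16, 15.5) is not intersected at this z (z outside [13, 21]); Taking the union: only the 13×18 cube is present, so the union is just that shape — boundary = 62.00 mm. Overall, the cross-section is a single solid region. Total boundary length (outer) = 62.00 mm.

62.00 mm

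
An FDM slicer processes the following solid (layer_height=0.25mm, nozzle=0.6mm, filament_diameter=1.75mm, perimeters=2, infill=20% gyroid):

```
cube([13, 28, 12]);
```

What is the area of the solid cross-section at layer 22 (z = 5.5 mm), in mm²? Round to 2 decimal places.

364.00 mm²

At z = 5.5 mm: the cube (footprint 13×28) is included at this height (area 364.00 mm²). Overall, the cross-section is a single solid region. Net area = 364.00 mm².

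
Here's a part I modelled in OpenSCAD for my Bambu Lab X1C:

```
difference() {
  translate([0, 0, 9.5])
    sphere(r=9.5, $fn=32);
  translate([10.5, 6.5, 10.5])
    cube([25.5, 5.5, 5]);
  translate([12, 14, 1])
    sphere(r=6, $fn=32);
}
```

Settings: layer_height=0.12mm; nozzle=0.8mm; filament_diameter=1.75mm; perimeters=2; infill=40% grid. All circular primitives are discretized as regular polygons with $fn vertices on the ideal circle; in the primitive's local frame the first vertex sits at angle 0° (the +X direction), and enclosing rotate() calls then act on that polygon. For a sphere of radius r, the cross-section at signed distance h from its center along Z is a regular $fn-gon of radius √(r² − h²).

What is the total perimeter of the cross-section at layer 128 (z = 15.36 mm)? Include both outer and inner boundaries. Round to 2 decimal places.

At z = 15.36 mm: the sphere: section is a regular 32-gon, circumradius = √(r²−h²) = √(9.5²−5.86²) = 7.477 (perimeter = 2·32·7.477·sin(180°/32) = 46.91 mm); the cube at (10.5, 6.5) is present — its section is the full 25.5×5.5 rectangle (perimeter 62.00 mm); the sphere at (12, 14) is not intersected at this z (|z−center|=14.360 > r=6); Subtracting the remaining from the first: starting from the r=9.5 sphere, the 25.5×5.5 cube at (10.5, 6.5) misses the remaining region (no effect) — boundary = 46.91 mm. Overall, the cross-section is a single solid region. Total boundary length (outer) = 46.91 mm.

46.91 mm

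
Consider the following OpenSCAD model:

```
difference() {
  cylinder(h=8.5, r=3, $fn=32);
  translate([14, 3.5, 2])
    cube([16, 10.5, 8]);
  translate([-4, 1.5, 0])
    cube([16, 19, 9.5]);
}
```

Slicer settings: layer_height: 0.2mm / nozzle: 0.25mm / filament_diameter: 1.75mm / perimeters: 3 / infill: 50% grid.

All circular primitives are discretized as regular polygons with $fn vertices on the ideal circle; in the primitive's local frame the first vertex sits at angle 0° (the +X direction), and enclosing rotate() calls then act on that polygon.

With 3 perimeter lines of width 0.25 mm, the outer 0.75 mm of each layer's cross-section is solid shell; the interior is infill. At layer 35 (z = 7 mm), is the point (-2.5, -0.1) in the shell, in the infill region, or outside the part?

shell

At z = 7 mm: the r=3 cylinder contributes a regular 32-gon of circumradius 3; the cube at (14, 3.5) is present — its section is the full 16×10.5 rectangle; the cube at (-4, 1.5) (footprint 16×19) is included at this height; After the difference (first − rest): starting from the r=3 cylinder, the 16×10.5 cube at (14, 3.5) misses the remaining region (no effect); the 16×19 cube at (-4, 1.5) partially overlaps it — only the 5.47 mm² overlap (of its 304.00 mm²) is removed, clipping the outline — 1 connected region. Overall, the cross-section is a single solid region. The nearest boundary edge runs (-2.94, -0.59)→(-3.00, 0.00); distance from the point to it = 0.49 mm. The point is inside the cross-section, 0.49 mm from the nearest boundary — within the 0.75 mm shell band (3 × 0.25).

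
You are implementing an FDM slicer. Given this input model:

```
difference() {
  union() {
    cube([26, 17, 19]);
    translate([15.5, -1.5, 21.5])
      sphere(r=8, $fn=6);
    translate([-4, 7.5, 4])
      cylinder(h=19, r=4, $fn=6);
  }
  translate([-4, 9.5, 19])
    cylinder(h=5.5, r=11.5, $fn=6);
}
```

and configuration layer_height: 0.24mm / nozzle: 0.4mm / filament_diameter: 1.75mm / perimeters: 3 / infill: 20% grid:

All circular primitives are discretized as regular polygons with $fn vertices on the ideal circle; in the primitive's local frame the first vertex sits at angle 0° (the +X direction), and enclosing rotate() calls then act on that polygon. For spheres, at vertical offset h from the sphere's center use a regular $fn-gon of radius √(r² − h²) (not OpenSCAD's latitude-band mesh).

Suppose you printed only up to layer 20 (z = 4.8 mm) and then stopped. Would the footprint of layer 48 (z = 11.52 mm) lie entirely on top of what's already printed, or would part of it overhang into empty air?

Compare the two slices. At z = 4.8: the cube (footprint 26×17) is included at this height (area 442.00 mm²); the sphere at (15.5, -1.5) is absent (|z−center|=16.700 > r=8); the r=4 cylinder at (-4, 7.5) contributes a regular 6-gon of circumradius 4 (area = (6/2)·4.000²·sin(360°/6) = 41.57 mm²); Combining (union): the 2 present regions are separate (no shared area or edge), so areas and boundary lengths simply add and each stays a separate island — area = 483.57 mm²; the cylinder at (-4, 9.5) does not reach this height (z outside [19, 24.5]); Taking the first minus the rest: none of the subtracted shapes is present at this height, so the result so far is unchanged — area = 483.57 mm². At z = 11.52: the cube (footprint 26×17) is included at this height (area 442.00 mm²); the sphere at (15.5, -1.5) is absent (|z−center|=9.980 > r=8); the r=4 cylinder at (-4, 7.5) gives a regular 6-gon of circumradius 4 (constant along its height) (area = (6/2)·4.000²·sin(360°/6) = 41.57 mm²); Combining (union): the 2 present regions are separate (no shared area or edge), so areas and boundary lengths simply add and each stays a separate island — area = 483.57 mm²; the cylinder at (-4, 9.5) is not intersected at this z (z outside [19, 24.5]); After the difference (first − rest): none of the subtracted shapes is present at this height, so that combined region is unchanged — area = 483.57 mm². Checking containment: the cross-section at z = 11.52 is a subset of the cross-section at z = 4.8.

entirely on top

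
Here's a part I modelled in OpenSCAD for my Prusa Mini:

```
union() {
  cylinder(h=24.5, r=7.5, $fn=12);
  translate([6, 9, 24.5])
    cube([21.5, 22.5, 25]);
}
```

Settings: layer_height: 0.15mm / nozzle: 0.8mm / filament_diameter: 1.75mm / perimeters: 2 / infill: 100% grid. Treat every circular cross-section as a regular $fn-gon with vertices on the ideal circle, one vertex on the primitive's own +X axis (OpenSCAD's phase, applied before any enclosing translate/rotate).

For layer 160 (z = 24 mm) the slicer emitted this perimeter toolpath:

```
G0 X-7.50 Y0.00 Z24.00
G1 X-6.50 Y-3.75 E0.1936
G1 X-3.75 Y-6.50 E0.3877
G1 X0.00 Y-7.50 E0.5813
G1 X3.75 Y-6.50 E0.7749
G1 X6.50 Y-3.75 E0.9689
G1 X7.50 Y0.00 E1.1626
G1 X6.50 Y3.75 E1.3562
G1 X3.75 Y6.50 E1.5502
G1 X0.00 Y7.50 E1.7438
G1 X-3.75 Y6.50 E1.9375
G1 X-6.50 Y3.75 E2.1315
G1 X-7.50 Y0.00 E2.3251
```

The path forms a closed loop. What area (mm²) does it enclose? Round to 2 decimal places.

168.88 mm²

Apply the shoelace formula to the sequence of (X, Y) vertices; enclosed area = 168.88 mm².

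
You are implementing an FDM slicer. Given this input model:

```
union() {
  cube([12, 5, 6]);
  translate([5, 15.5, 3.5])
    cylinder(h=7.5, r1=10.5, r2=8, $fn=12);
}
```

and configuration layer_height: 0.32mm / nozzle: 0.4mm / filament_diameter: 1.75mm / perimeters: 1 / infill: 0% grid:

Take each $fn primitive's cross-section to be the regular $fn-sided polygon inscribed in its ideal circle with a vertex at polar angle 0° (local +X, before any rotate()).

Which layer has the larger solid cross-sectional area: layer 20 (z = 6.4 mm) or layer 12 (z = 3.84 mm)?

layer 12 (z = 3.84 mm)

Layer 20 (z = 6.4): the cube is not intersected at this z (z outside [0, 6]); the cone at (5, 15.5): at t=0.387 of its height the radius interpolates to r₁+(r₂−r₁)t = 9.533, giving a regular 12-gon of that circumradius (area = (12/2)·9.533²·sin(360°/12) = 272.65 mm²); Taking the union: only the cone at (5, 15.5) is present, so the union is just that shape — area = 272.65 mm². So its area = 272.65 mm². Layer 12 (z = 3.84): the 12×5 cube contributes its full rectangle (area 60.00 mm²); the cone at (5, 15.5) (r1=10.5→r2=8) has section circumradius 10.387 here — a regular 12-gon (area = (12/2)·10.387²·sin(360°/12) = 323.65 mm²); Taking the union: the 2 present regions are separate (no shared area or edge), so areas and boundary lengths simply add and each stays a separate island — area = 383.65 mm². So its area = 383.65 mm². Layer 12 is larger (383.65 vs 272.65 mm²).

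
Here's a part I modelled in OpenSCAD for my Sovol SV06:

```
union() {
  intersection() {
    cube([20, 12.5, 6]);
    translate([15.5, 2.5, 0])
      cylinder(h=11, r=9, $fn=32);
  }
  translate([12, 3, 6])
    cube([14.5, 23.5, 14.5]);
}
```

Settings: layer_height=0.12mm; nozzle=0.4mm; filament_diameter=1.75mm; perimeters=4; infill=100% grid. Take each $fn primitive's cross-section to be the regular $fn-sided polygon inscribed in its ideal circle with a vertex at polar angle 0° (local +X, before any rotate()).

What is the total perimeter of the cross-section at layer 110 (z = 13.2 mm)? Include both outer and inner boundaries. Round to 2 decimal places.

76.00 mm

At z = 13.2 mm: the cube is absent (z outside [0, 6]); the cylinder at (15.5, 2.5) is absent (z outside [0, 11]); After intersecting: at least one operand is absent at this height, so nothing remains; the cube at (12, 3) is present — its section is the full 14.5×23.5 rectangle (perimeter 76.00 mm); Taking the union: only the 14.5×23.5 cube at (12, 3) is present, so the union is just that shape — boundary = 76.00 mm. Overall, the cross-section is a single solid region. Total boundary length (outer) = 76.00 mm.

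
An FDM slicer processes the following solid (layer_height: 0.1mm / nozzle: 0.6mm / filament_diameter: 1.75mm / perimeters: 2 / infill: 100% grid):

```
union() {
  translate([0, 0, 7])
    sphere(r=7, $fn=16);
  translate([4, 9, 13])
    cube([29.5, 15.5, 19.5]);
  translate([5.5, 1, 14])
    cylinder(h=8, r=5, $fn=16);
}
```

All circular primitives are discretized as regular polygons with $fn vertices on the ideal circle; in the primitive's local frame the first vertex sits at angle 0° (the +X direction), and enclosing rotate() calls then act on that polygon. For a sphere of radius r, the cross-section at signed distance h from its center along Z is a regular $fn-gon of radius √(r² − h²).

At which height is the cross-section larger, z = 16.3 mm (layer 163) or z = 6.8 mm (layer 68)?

Layer 163 (z = 16.3): the sphere does not reach this height (|z−center|=9.300 > r=7); the 29.5×15.5 cube at (4, 9) contributes its full rectangle (area 457.25 mm²); the r=5 cylinder at (5.5, 1) gives a regular 16-gon of circumradius 5 (constant along its height) (area = (16/2)·5.000²·sin(360°/16) = 76.54 mm²); Combining (union): the 2 present regions are separate (no shared area or edge), so areas and boundary lengths simply add and each stays a separate island — area = 533.79 mm². So its area = 533.79 mm². Layer 68 (z = 6.8): the sphere: section is a regular 16-gon, circumradius = √(r²−h²) = √(7²−0.2²) = 6.997 (area = (16/2)·6.997²·sin(360°/16) = 149.89 mm²); the cube at (4, 9) is not intersected at this z (z outside [13, 32.5]); the cylinder at (5.5, 1) is not intersected at this z (z outside [14, 22]); Merging all regions: only the r=7 sphere is present, so the union is just that shape — area = 149.89 mm². So its area = 149.89 mm². Layer 163 is larger (533.79 vs 149.89 mm²).

layer 163 (z = 16.3 mm)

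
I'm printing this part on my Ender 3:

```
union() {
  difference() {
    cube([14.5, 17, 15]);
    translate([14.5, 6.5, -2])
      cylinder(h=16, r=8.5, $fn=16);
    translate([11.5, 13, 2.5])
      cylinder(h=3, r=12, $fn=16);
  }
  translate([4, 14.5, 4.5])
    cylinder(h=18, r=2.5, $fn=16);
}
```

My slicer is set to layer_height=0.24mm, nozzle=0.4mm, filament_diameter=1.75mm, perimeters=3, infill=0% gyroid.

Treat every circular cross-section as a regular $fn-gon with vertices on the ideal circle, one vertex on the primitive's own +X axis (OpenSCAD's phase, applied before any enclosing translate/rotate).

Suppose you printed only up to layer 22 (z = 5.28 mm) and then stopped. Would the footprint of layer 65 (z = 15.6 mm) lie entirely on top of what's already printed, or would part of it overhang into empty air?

Compare the two slices. At z = 5.28: the cube (footprint 14.5×17) is included at this height (area 246.50 mm²); the r=8.5 cylinder at (14.5, 6.5) gives a regular 16-gon of circumradius 8.5 (constant along its height) (area = (16/2)·8.500²·sin(360°/16) = 221.19 mm²); the r=12 cylinder at (11.5, 13) contributes a regular 16-gon of circumradius 12 (area = (16/2)·12.000²·sin(360°/16) = 440.85 mm²); After the difference (first − rest): starting from the 14.5×17 cube (246.50 mm²), the r=8.5 cylinder at (14.5, 6.5) partially overlaps it — only the 103.77 mm² overlap (of its 221.19 mm²) is removed, clipping the outline; the r=12 cylinder at (11.5, 13) partially overlaps it — only the 106.80 mm² overlap (of its 440.85 mm²) is removed, clipping the outline — area = 35.93 mm²; the cylinder at (4, 14.5): section is a regular 16-gon, circumradius r=2.5 (area = (16/2)·2.500²·sin(360°/16) = 19.13 mm²); Combining (union): the 2 present regions are separate (no shared area or edge), so areas and boundary lengths simply add and each stays a separate island — area = 55.06 mm². At z = 15.6: the cube does not reach this height (z outside [0, 15]); the cylinder at (14.5, 6.5) does not reach this height (z outside [-2, 14]); the cylinder at (11.5, 13) is absent (z outside [2.5, 5.5]); Subtracting the remaining from the first: the first operand is absent here, so nothing remains; the r=2.5 cylinder at (4, 14.5) contributes a regular 16-gon of circumradius 2.5 (area = (16/2)·2.500²·sin(360°/16) = 19.13 mm²); Combining (union): only the r=2.5 cylinder at (4, 14.5) is present, so the union is just that shape — area = 19.13 mm². Checking containment: the cross-section at z = 15.6 is a subset of the cross-section at z = 5.28.

entirely on top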